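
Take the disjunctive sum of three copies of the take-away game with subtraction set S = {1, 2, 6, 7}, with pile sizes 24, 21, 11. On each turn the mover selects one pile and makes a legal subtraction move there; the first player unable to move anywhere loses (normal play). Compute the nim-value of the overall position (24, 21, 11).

All piles use S = {1, 2, 6, 7}:
n :  0  1  2  3  4  5  6  7  8  9 10 11 12 13 14 15 16 17 18 19 20 21 22 23 24
G :  0  1  2  0  1  2  3  4  0  1  2  0  1  2  3  4  0  1  2  0  1  2  3  4  0
Pile A: G(24) = 0.
Pile B: G(21) = 2.
Pile C: G(11) = 0.
Combined Grundy value = 0 ⊕ 2 ⊕ 0 = 2.

2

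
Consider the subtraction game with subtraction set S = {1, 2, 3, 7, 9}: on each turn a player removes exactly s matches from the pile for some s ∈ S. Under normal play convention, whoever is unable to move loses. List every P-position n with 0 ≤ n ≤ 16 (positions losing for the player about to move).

n :  0  1  2  3  4  5  6  7  8  9 10 11 12 13 14 15 16
G :  0  1  2  3  0  1  2  3  0  1  2  3  0  1  2  3  0
P-positions are exactly the n with G(n) = 0.

0, 4, 8, 12, 16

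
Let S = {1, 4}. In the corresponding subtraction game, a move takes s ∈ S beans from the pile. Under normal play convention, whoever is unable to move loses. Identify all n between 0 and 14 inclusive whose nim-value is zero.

n :  0  1  2  3  4  5  6  7  8  9 10 11 12 13 14
G :  0  1  0  1  2  0  1  0  1  2  0  1  0  1  2
P-positions are exactly the n with G(n) = 0.

0, 2, 5, 7, 10, 12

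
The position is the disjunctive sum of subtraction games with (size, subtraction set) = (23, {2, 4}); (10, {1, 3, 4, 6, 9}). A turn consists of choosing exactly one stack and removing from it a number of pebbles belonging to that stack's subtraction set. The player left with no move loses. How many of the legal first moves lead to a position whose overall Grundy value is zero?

2

Stack A, S = {2, 4}:
G(0) = 0
G(1) = mex{} = 0
G(2) = mex{0} = 1
G(3) = mex{0} = 1
G(4) = mex{1,0} = 2
G(5) = mex{1,0} = 2
G(6) = mex{2,1} = 0
G(7) = mex{2,1} = 0
G(8) = mex{0,2} = 1
G(9) = mex{0,2} = 1
G(10) = mex{1,0} = 2
G(11) = mex{1,0} = 2
G(12) = mex{2,1} = 0
G(13) = mex{2,1} = 0
G(14) = mex{0,2} = 1
G(15) = mex{0,2} = 1
G(16) = mex{1,0} = 2
G(17) = mex{1,0} = 2
G(18) = mex{2,1} = 0
G(19) = mex{2,1} = 0
G(20) = mex{0,2} = 1
G(21) = mex{0,2} = 1
G(22) = mex{1,0} = 2
G(23) = mex{1,0} = 2
G_A(23) = 2.
Stack B, S = {1, 3, 4, 6, 9}:
G(0) = 0
G(1) = mex{0} = 1
G(2) = mex{1} = 0
G(3) = mex{0,0} = 1
G(4) = mex{1,1,0} = 2
G(5) = mex{2,0,1} = 3
G(6) = mex{3,1,0,0} = 2
G(7) = mex{2,2,1,1} = 0
G(8) = mex{0,3,2,0} = 1
G(9) = mex{1,2,3,1,0} = 4
G(10) = mex{4,0,2,2,1} = 3
G_B(10) = 3.
Combined Grundy value = 2 ⊕ 3 = 1.
A winning move leaves total XOR = 0, i.e. changes one component's Grundy value g to g ⊕ X where X is the current total.
Stack A: need g' = 2⊕1 = 3. Options: 23−2→G=1, 23−4→G=0. Hits: 0.
Stack B: need g' = 3⊕1 = 2. Options: 10−1→G=4, 10−3→G=0, 10−4→G=2, 10−6→G=2, 10−9→G=1. Hits: 2.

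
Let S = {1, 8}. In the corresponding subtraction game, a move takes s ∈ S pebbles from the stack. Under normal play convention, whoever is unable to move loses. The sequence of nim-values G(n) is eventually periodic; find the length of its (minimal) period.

n :  0  1  2  3  4  5  6  7  8  9 10 11 12 13 14 15 16 17 18 19
G :  0  1  0  1  0  1  0  1  2  0  1  0  1  0  1  0  1  2  0  1
G(n+9) = G(n) holds for n = 0,…,7 (a full window of length max(S) = 8), so the sequence is purely periodic with period 9.

9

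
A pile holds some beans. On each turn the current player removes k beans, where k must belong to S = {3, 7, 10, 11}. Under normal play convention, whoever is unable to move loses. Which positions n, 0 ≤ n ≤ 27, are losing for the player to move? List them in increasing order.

n :  0  1  2  3  4  5  6  7  8  9 10 11 12 13 14 15 16 17 18 19 20 21 22 23 24 25 26 27
G :  0  0  0  1  1  1  0  2  2  1  3  3  2  2  0  0  3  1  1  0  0  2  1  1  3  2  2  2
P-positions are exactly the n with G(n) = 0.

0, 1, 2, 6, 14, 15, 19, 20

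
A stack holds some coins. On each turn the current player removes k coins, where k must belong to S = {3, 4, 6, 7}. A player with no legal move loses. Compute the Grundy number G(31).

0

n :  0  1  2  3  4  5  6  7  8  9 10 11 12 13 14 15 16 17 18 19 20 21 22 23 24 25 26 27 28 29 30 31
G :  0  0  0  1  1  1  2  2  2  3  0  0  0  1  1  1  2  2  2  3  0  0  0  1  1  1  2  2  2  3  0  0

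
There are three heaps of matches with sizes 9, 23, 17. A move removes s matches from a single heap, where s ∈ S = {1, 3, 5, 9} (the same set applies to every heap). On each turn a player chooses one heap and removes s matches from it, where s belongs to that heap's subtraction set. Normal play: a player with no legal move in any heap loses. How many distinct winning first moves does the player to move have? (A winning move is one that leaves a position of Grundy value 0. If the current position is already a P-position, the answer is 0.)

12

All heaps use S = {1, 3, 5, 9}:
G(0) = 0
G(1) = mex{0} = 1
G(2) = mex{1} = 0
G(3) = mex{0,0} = 1
G(4) = mex{1,1} = 0
G(5) = mex{0,0,0} = 1
G(6) = mex{1,1,1} = 0
G(7) = mex{0,0,0} = 1
G(8) = mex{1,1,1} = 0
G(9) = mex{0,0,0,0} = 1
G(10) = mex{1,1,1,1} = 0
G(11) = mex{0,0,0,0} = 1
G(12) = mex{1,1,1,1} = 0
G(13) = mex{0,0,0,0} = 1
G(14) = mex{1,1,1,1} = 0
G(15) = mex{0,0,0,0} = 1
G(16) = mex{1,1,1,1} = 0
G(17) = mex{0,0,0,0} = 1
G(18) = mex{1,1,1,1} = 0
G(19) = mex{0,0,0,0} = 1
G(20) = mex{1,1,1,1} = 0
G(21) = mex{0,0,0,0} = 1
G(22) = mex{1,1,1,1} = 0
G(23) = mex{0,0,0,0} = 1
Heap A: G(9) = 1.
Heap B: G(23) = 1.
Heap C: G(17) = 1.
Combined Grundy value = 1 ⊕ 1 ⊕ 1 = 1.
A winning move leaves total XOR = 0, i.e. changes one component's Grundy value g to g ⊕ X where X is the current total.
Heap A: need g' = 1⊕1 = 0. Options: 9−1→G=0, 9−3→G=0, 9−5→G=0, 9−9→G=0. Hits: 4.
Heap B: need g' = 1⊕1 = 0. Options: 23−1→G=0, 23−3→G=0, 23−5→G=0, 23−9→G=0. Hits: 4.
Heap C: need g' = 1⊕1 = 0. Options: 17−1→G=0, 17−3→G=0, 17−5→G=0, 17−9→G=0. Hits: 4.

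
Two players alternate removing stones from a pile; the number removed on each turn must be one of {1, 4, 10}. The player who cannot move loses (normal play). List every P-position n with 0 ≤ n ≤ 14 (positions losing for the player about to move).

0, 2, 5, 7, 13

G(0) = 0
G(1) = mex{0} = 1
G(2) = mex{1} = 0
G(3) = mex{0} = 1
G(4) = mex{1,0} = 2
G(5) = mex{2,1} = 0
G(6) = mex{0,0} = 1
G(7) = mex{1,1} = 0
G(8) = mex{0,2} = 1
G(9) = mex{1,0} = 2
G(10) = mex{2,1,0} = 3
G(11) = mex{3,0,1} = 2
G(12) = mex{2,1,0} = 3
G(13) = mex{3,2,1} = 0
G(14) = mex{0,3,2} = 1
P-positions are exactly the n with G(n) = 0.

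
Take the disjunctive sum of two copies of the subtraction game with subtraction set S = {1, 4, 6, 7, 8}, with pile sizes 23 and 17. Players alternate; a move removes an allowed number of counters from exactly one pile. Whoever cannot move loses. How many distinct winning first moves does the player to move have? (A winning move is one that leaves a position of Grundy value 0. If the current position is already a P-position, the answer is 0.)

3

All piles use S = {1, 4, 6, 7, 8}:
n :  0  1  2  3  4  5  6  7  8  9 10 11 12 13 14 15 16 17 18 19 20 21 22 23
G :  0  1  0  1  2  0  1  2  3  2  3  4  5  3  0  1  0  1  2  0  1  2  3  2
Pile A: G(23) = 2.
Pile B: G(17) = 1.
Combined Grundy value = 2 ⊕ 1 = 3.
A winning move leaves total XOR = 0, i.e. changes one component's Grundy value g to g ⊕ X where X is the current total.
Pile A: need g' = 2⊕3 = 1. Options: 23−1→G=3, 23−4→G=0, 23−6→G=1, 23−7→G=0, 23−8→G=1. Hits: 2.
Pile B: need g' = 1⊕3 = 2. Options: 17−1→G=0, 17−4→G=3, 17−6→G=4, 17−7→G=3, 17−8→G=2. Hits: 1.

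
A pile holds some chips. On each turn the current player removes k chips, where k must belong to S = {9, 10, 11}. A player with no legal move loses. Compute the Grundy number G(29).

1

n :  0  1  2  3  4  5  6  7  8  9 10 11 12 13 14 15 16 17 18 19 20 21 22 23 24 25 26 27 28 29
G :  0  0  0  0  0  0  0  0  0  1  1  1  1  1  1  1  1  1  2  2  0  0  0  0  0  0  0  0  0  1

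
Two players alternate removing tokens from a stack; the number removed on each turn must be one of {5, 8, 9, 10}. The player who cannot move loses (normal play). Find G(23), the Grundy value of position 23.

n :  0  1  2  3  4  5  6  7  8  9 10 11 12 13 14 15 16 17 18 19 20 21 22 23
G :  0  0  0  0  0  1  1  1  1  1  2  2  2  2  2  0  0  0  0  0  1  1  1  1

1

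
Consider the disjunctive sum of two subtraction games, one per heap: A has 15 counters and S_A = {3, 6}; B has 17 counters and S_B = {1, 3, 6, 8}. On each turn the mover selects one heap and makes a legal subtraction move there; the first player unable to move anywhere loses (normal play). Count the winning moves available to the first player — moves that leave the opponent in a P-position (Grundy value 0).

0

Heap A, S = {3, 6}:
n :  0  1  2  3  4  5  6  7  8  9 10 11 12 13 14 15
G :  0  0  0  1  1  1  2  2  2  0  0  0  1  1  1  2
G_A(15) = 2.
Heap B, S = {1, 3, 6, 8}:
n :  0  1  2  3  4  5  6  7  8  9 10 11 12 13 14 15 16 17
G :  0  1  0  1  0  1  2  3  2  0  1  0  1  0  1  2  3  2
G_B(17) = 2.
Combined Grundy value = 2 ⊕ 2 = 0.
A winning move leaves total XOR = 0, i.e. changes one component's Grundy value g to g ⊕ X where X is the current total.
Heap A: target g' = 2⊕0 = 2, but every legal move changes the Grundy value (mex property), so 0 moves.
Heap B: target g' = 2⊕0 = 2, but every legal move changes the Grundy value (mex property), so 0 moves.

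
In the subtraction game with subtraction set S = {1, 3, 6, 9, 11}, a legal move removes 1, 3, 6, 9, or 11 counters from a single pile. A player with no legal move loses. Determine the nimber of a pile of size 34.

n :  0  1  2  3  4  5  6  7  8  9 10 11 12 13 14 15 16 17 18 19 20 21 22 23 24 25 26 27 28 29 30 31 32 33 34
G :  0  1  0  1  0  1  2  3  2  3  2  3  0  1  0  1  0  1  2  3  2  3  2  3  0  1  0  1  0  1  2  3  2  3  2

2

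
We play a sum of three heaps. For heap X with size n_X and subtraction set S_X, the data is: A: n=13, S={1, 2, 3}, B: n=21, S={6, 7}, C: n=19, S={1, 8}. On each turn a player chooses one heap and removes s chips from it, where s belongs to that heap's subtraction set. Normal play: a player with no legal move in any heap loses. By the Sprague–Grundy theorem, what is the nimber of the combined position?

Heap A, S = {1, 2, 3}:
n :  0  1  2  3  4  5  6  7  8  9 10 11 12 13
G :  0  1  2  3  0  1  2  3  0  1  2  3  0  1
G_A(13) = 1.
Heap B, S = {6, 7}:
G(0) = 0
G(1) = mex{} = 0
G(2) = mex{} = 0
G(3) = mex{} = 0
G(4) = mex{} = 0
G(5) = mex{} = 0
G(6) = mex{0} = 1
G(7) = mex{0,0} = 1
G(8) = mex{0,0} = 1
G(9) = mex{0,0} = 1
G(10) = mex{0,0} = 1
G(11) = mex{0,0} = 1
G(12) = mex{1,0} = 2
G(13) = mex{1,1} = 0
G(14) = mex{1,1} = 0
G(15) = mex{1,1} = 0
G(16) = mex{1,1} = 0
G(17) = mex{1,1} = 0
G(18) = mex{2,1} = 0
G(19) = mex{0,2} = 1
G(20) = mex{0,0} = 1
G(21) = mex{0,0} = 1
G_B(21) = 1.
Heap C, S = {1, 8}:
n :  0  1  2  3  4  5  6  7  8  9 10 11 12 13 14 15 16 17 18 19
G :  0  1  0  1  0  1  0  1  2  0  1  0  1  0  1  0  1  2  0  1
G_C(19) = 1.
Combined Grundy value = 1 ⊕ 1 ⊕ 1 = 1.

1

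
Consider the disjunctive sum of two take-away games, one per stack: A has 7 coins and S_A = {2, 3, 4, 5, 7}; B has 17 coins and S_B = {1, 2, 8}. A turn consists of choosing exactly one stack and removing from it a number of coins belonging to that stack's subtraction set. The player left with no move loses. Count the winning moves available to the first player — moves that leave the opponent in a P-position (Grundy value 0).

2

Stack A, S = {2, 3, 4, 5, 7}:
G(0) = 0
G(1) = mex{} = 0
G(2) = mex{0} = 1
G(3) = mex{0,0} = 1
G(4) = mex{1,0,0} = 2
G(5) = mex{1,1,0,0} = 2
G(6) = mex{2,1,1,0} = 3
G(7) = mex{2,2,1,1,0} = 3
G_A(7) = 3.
Stack B, S = {1, 2, 8}:
n :  0  1  2  3  4  5  6  7  8  9 10 11 12 13 14 15 16 17
G :  0  1  2  0  1  2  0  1  2  0  1  2  0  1  2  0  1  2
G_B(17) = 2.
Combined Grundy value = 3 ⊕ 2 = 1.
A winning move leaves total XOR = 0, i.e. changes one component's Grundy value g to g ⊕ X where X is the current total.
Stack A: need g' = 3⊕1 = 2. Options: 7−2→G=2, 7−3→G=2, 7−4→G=1, 7−5→G=1, 7−7→G=0. Hits: 2.
Stack B: need g' = 2⊕1 = 3. Options: 17−1→G=1, 17−2→G=0, 17−8→G=0. Hits: 0.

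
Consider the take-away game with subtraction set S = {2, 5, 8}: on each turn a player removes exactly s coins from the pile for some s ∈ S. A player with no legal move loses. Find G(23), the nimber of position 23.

G(0) = 0
G(1) = mex{} = 0
G(2) = mex{0} = 1
G(3) = mex{0} = 1
G(4) = mex{1} = 0
G(5) = mex{1,0} = 2
G(6) = mex{0,0} = 1
G(7) = mex{2,1} = 0
G(8) = mex{1,1,0} = 2
G(9) = mex{0,0,0} = 1
G(10) = mex{2,2,1} = 0
G(11) = mex{1,1,1} = 0
G(12) = mex{0,0,0} = 1
G(13) = mex{0,2,2} = 1
G(14) = mex{1,1,1} = 0
G(15) = mex{1,0,0} = 2
G(16) = mex{0,0,2} = 1
G(17) = mex{2,1,1} = 0
G(18) = mex{1,1,0} = 2
G(19) = mex{0,0,0} = 1
G(20) = mex{2,2,1} = 0
G(21) = mex{1,1,1} = 0
G(22) = mex{0,0,0} = 1
G(23) = mex{0,2,2} = 1

1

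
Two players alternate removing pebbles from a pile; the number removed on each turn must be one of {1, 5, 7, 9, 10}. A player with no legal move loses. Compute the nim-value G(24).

n :  0  1  2  3  4  5  6  7  8  9 10 11 12 13 14 15 16 17 18 19 20 21 22 23 24
G :  0  1  0  1  0  1  0  1  0  1  2  3  2  3  2  3  2  3  2  0  1  0  1  0  1

1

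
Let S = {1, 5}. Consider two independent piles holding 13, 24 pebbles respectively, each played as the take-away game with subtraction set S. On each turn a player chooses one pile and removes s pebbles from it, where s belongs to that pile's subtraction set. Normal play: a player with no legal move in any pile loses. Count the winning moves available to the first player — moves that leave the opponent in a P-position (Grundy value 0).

4

All piles use S = {1, 5}:
n :  0  1  2  3  4  5  6  7  8  9 10 11 12 13 14 15 16 17 18 19 20 21 22 23 24
G :  0  1  0  1  0  1  0  1  0  1  0  1  0  1  0  1  0  1  0  1  0  1  0  1  0
Pile A: G(13) = 1.
Pile B: G(24) = 0.
Combined Grundy value = 1 ⊕ 0 = 1.
A winning move leaves total XOR = 0, i.e. changes one component's Grundy value g to g ⊕ X where X is the current total.
Pile A: need g' = 1⊕1 = 0. Options: 13−1→G=0, 13−5→G=0. Hits: 2.
Pile B: need g' = 0⊕1 = 1. Options: 24−1→G=1, 24−5→G=1. Hits: 2.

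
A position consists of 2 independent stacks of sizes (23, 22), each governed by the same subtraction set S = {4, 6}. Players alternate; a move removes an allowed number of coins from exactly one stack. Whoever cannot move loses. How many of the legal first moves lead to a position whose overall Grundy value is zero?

All stacks use S = {4, 6}:
n :  0  1  2  3  4  5  6  7  8  9 10 11 12 13 14 15 16 17 18 19 20 21 22 23
G :  0  0  0  0  1  1  1  1  2  2  0  0  0  0  1  1  1  1  2  2  0  0  0  0
Stack A: G(23) = 0.
Stack B: G(22) = 0.
Combined Grundy value = 0 ⊕ 0 = 0.
A winning move leaves total XOR = 0, i.e. changes one component's Grundy value g to g ⊕ X where X is the current total.
Stack A: target g' = 0⊕0 = 0, but every legal move changes the Grundy value (mex property), so 0 moves.
Stack B: target g' = 0⊕0 = 0, but every legal move changes the Grundy value (mex property), so 0 moves.

0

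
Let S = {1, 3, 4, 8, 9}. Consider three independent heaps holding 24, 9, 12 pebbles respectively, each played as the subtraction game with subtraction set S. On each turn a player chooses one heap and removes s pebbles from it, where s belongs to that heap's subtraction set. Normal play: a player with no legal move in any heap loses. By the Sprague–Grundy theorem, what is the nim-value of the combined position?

All heaps use S = {1, 3, 4, 8, 9}:
n :  0  1  2  3  4  5  6  7  8  9 10 11 12 13 14 15 16 17 18 19 20 21 22 23 24
G :  0  1  0  1  2  3  2  0  1  4  3  2  0  1  0  1  2  3  2  0  1  4  3  2  0
Heap A: G(24) = 0.
Heap B: G(9) = 4.
Heap C: G(12) = 0.
Combined Grundy value = 0 ⊕ 4 ⊕ 0 = 4.

4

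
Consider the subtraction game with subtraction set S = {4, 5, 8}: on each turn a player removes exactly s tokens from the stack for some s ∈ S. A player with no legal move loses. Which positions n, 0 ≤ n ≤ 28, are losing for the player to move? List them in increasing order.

n :  0  1  2  3  4  5  6  7  8  9 10 11 12 13 14 15 16 17 18 19 20 21 22 23 24 25 26 27 28
G :  0  0  0  0  1  1  1  1  2  2  2  2  0  0  0  0  1  1  1  1  2  2  2  2  0  0  0  0  1
P-positions are exactly the n with G(n) = 0.

0, 1, 2, 3, 12, 13, 14, 15, 24, 25, 26, 27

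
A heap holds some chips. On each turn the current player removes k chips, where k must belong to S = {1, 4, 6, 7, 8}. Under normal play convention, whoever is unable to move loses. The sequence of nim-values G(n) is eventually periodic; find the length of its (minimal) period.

14

G(0) = 0
G(1) = mex{0} = 1
G(2) = mex{1} = 0
G(3) = mex{0} = 1
G(4) = mex{1,0} = 2
G(5) = mex{2,1} = 0
G(6) = mex{0,0,0} = 1
G(7) = mex{1,1,1,0} = 2
G(8) = mex{2,2,0,1,0} = 3
G(9) = mex{3,0,1,0,1} = 2
G(10) = mex{2,1,2,1,0} = 3
G(11) = mex{3,2,0,2,1} = 4
G(12) = mex{4,3,1,0,2} = 5
G(13) = mex{5,2,2,1,0} = 3
G(14) = mex{3,3,3,2,1} = 0
G(15) = mex{0,4,2,3,2} = 1
G(16) = mex{1,5,3,2,3} = 0
G(17) = mex{0,3,4,3,2} = 1
G(18) = mex{1,0,5,4,3} = 2
G(19) = mex{2,1,3,5,4} = 0
G(20) = mex{0,0,0,3,5} = 1
G(21) = mex{1,1,1,0,3} = 2
G(22) = mex{2,2,0,1,0} = 3
G(23) = mex{3,0,1,0,1} = 2
G(24) = mex{2,1,2,1,0} = 3
G(25) = mex{3,2,0,2,1} = 4
G(26) = mex{4,3,1,0,2} = 5
G(27) = mex{5,2,2,1,0} = 3
G(28) = mex{3,3,3,2,1} = 0
G(29) = mex{0,4,2,3,2} = 1
G(n+14) = G(n) holds for n = 0,…,7 (a full window of length max(S) = 8), so the sequence is purely periodic with period 14.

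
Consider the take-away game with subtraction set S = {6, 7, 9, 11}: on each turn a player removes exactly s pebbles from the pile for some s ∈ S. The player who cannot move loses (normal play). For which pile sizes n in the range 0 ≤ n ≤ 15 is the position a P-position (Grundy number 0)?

0, 1, 2, 3, 4, 5

G(0) = 0
G(1) = mex{} = 0
G(2) = mex{} = 0
G(3) = mex{} = 0
G(4) = mex{} = 0
G(5) = mex{} = 0
G(6) = mex{0} = 1
G(7) = mex{0,0} = 1
G(8) = mex{0,0} = 1
G(9) = mex{0,0,0} = 1
G(10) = mex{0,0,0} = 1
G(11) = mex{0,0,0,0} = 1
G(12) = mex{1,0,0,0} = 2
G(13) = mex{1,1,0,0} = 2
G(14) = mex{1,1,0,0} = 2
G(15) = mex{1,1,1,0} = 2
P-positions are exactly the n with G(n) = 0.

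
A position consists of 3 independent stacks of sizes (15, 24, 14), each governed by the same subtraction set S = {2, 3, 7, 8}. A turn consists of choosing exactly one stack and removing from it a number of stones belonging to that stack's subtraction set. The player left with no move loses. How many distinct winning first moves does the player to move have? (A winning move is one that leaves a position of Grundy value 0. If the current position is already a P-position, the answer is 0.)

All stacks use S = {2, 3, 7, 8}:
n :  0  1  2  3  4  5  6  7  8  9 10 11 12 13 14 15 16 17 18 19 20 21 22 23 24
G :  0  0  1  1  2  0  0  1  1  2  0  0  1  1  2  0  0  1  1  2  0  0  1  1  2
Stack A: G(15) = 0.
Stack B: G(24) = 2.
Stack C: G(14) = 2.
Combined Grundy value = 0 ⊕ 2 ⊕ 2 = 0.
A winning move leaves total XOR = 0, i.e. changes one component's Grundy value g to g ⊕ X where X is the current total.
Stack A: target g' = 0⊕0 = 0, but every legal move changes the Grundy value (mex property), so 0 moves.
Stack B: target g' = 2⊕0 = 2, but every legal move changes the Grundy value (mex property), so 0 moves.
Stack C: target g' = 2⊕0 = 2, but every legal move changes the Grundy value (mex property), so 0 moves.

0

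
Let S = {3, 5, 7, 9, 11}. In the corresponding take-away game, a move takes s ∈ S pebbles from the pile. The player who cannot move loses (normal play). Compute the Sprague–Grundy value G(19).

1

n :  0  1  2  3  4  5  6  7  8  9 10 11 12 13 14 15 16 17 18 19
G :  0  0  0  1  1  1  2  2  2  3  3  3  4  4  0  0  0  1  1  1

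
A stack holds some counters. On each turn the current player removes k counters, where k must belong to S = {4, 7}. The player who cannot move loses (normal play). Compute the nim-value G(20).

2

G(0) = 0
G(1) = mex{} = 0
G(2) = mex{} = 0
G(3) = mex{} = 0
G(4) = mex{0} = 1
G(5) = mex{0} = 1
G(6) = mex{0} = 1
G(7) = mex{0,0} = 1
G(8) = mex{1,0} = 2
G(9) = mex{1,0} = 2
G(10) = mex{1,0} = 2
G(11) = mex{1,1} = 0
G(12) = mex{2,1} = 0
G(13) = mex{2,1} = 0
G(14) = mex{2,1} = 0
G(15) = mex{0,2} = 1
G(16) = mex{0,2} = 1
G(17) = mex{0,2} = 1
G(18) = mex{0,0} = 1
G(19) = mex{1,0} = 2
G(20) = mex{1,0} = 2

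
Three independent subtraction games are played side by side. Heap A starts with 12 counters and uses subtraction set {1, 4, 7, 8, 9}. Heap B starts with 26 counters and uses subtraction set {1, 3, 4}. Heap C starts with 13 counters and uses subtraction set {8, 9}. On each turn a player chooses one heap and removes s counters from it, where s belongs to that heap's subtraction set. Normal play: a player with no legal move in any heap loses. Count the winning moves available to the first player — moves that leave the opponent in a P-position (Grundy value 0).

1

Heap A, S = {1, 4, 7, 8, 9}:
G(0) = 0
G(1) = mex{0} = 1
G(2) = mex{1} = 0
G(3) = mex{0} = 1
G(4) = mex{1,0} = 2
G(5) = mex{2,1} = 0
G(6) = mex{0,0} = 1
G(7) = mex{1,1,0} = 2
G(8) = mex{2,2,1,0} = 3
G(9) = mex{3,0,0,1,0} = 2
G(10) = mex{2,1,1,0,1} = 3
G(11) = mex{3,2,2,1,0} = 4
G(12) = mex{4,3,0,2,1} = 5
G_A(12) = 5.
Heap B, S = {1, 3, 4}:
n :  0  1  2  3  4  5  6  7  8  9 10 11 12 13 14 15 16 17 18 19 20 21 22 23 24 25 26
G :  0  1  0  1  2  3  2  0  1  0  1  2  3  2  0  1  0  1  2  3  2  0  1  0  1  2  3
G_B(26) = 3.
Heap C, S = {8, 9}:
G(0) = 0
G(1) = mex{} = 0
G(2) = mex{} = 0
G(3) = mex{} = 0
G(4) = mex{} = 0
G(5) = mex{} = 0
G(6) = mex{} = 0
G(7) = mex{} = 0
G(8) = mex{0} = 1
G(9) = mex{0,0} = 1
G(10) = mex{0,0} = 1
G(11) = mex{0,0} = 1
G(12) = mex{0,0} = 1
G(13) = mex{0,0} = 1
G_C(13) = 1.
Combined Grundy value = 5 ⊕ 3 ⊕ 1 = 7.
A winning move leaves total XOR = 0, i.e. changes one component's Grundy value g to g ⊕ X where X is the current total.
Heap A: need g' = 5⊕7 = 2. Options: 12−1→G=4, 12−4→G=3, 12−7→G=0, 12−8→G=2, 12−9→G=1. Hits: 1.
Heap B: need g' = 3⊕7 = 4. Options: 26−1→G=2, 26−3→G=0, 26−4→G=1. Hits: 0.
Heap C: need g' = 1⊕7 = 6. Options: 13−8→G=0, 13−9→G=0. Hits: 0.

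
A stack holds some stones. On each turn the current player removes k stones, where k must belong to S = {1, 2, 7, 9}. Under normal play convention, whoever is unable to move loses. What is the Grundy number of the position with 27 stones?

2

G(0) = 0
G(1) = mex{0} = 1
G(2) = mex{1,0} = 2
G(3) = mex{2,1} = 0
G(4) = mex{0,2} = 1
G(5) = mex{1,0} = 2
G(6) = mex{2,1} = 0
G(7) = mex{0,2,0} = 1
G(8) = mex{1,0,1} = 2
G(9) = mex{2,1,2,0} = 3
G(10) = mex{3,2,0,1} = 4
G(11) = mex{4,3,1,2} = 0
G(12) = mex{0,4,2,0} = 1
G(13) = mex{1,0,0,1} = 2
G(14) = mex{2,1,1,2} = 0
G(15) = mex{0,2,2,0} = 1
G(16) = mex{1,0,3,1} = 2
G(17) = mex{2,1,4,2} = 0
G(18) = mex{0,2,0,3} = 1
G(19) = mex{1,0,1,4} = 2
G(20) = mex{2,1,2,0} = 3
G(21) = mex{3,2,0,1} = 4
G(22) = mex{4,3,1,2} = 0
G(23) = mex{0,4,2,0} = 1
G(24) = mex{1,0,0,1} = 2
G(25) = mex{2,1,1,2} = 0
G(26) = mex{0,2,2,0} = 1
G(27) = mex{1,0,3,1} = 2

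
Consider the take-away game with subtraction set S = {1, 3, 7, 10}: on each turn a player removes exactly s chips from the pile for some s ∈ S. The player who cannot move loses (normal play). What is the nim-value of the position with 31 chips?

2

n :  0  1  2  3  4  5  6  7  8  9 10 11 12 13 14 15 16 17 18 19 20 21 22 23 24 25 26 27 28 29 30 31
G :  0  1  0  1  0  1  0  1  0  1  2  3  2  3  2  3  2  0  1  0  1  0  1  0  1  0  1  2  3  2  3  2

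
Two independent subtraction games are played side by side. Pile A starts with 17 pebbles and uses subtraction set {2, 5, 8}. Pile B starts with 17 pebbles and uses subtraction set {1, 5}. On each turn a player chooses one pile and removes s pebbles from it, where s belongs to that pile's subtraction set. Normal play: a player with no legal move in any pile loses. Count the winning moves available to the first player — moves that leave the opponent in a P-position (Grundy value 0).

4

Pile A, S = {2, 5, 8}:
n :  0  1  2  3  4  5  6  7  8  9 10 11 12 13 14 15 16 17
G :  0  0  1  1  0  2  1  0  2  1  0  0  1  1  0  2  1  0
G_A(17) = 0.
Pile B, S = {1, 5}:
n :  0  1  2  3  4  5  6  7  8  9 10 11 12 13 14 15 16 17
G :  0  1  0  1  0  1  0  1  0  1  0  1  0  1  0  1  0  1
G_B(17) = 1.
Combined Grundy value = 0 ⊕ 1 = 1.
A winning move leaves total XOR = 0, i.e. changes one component's Grundy value g to g ⊕ X where X is the current total.
Pile A: need g' = 0⊕1 = 1. Options: 17−2→G=2, 17−5→G=1, 17−8→G=1. Hits: 2.
Pile B: need g' = 1⊕1 = 0. Options: 17−1→G=0, 17−5→G=0. Hits: 2.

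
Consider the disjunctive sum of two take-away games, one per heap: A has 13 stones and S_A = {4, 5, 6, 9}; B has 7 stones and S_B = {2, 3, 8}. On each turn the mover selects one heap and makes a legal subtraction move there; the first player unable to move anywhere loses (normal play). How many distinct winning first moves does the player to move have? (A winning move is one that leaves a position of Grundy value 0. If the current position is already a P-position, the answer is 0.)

3

Heap A, S = {4, 5, 6, 9}:
n :  0  1  2  3  4  5  6  7  8  9 10 11 12 13
G :  0  0  0  0  1  1  1  1  2  2  2  2  3  0
G_A(13) = 0.
Heap B, S = {2, 3, 8}:
G(0) = 0
G(1) = mex{} = 0
G(2) = mex{0} = 1
G(3) = mex{0,0} = 1
G(4) = mex{1,0} = 2
G(5) = mex{1,1} = 0
G(6) = mex{2,1} = 0
G(7) = mex{0,2} = 1
G_B(7) = 1.
Combined Grundy value = 0 ⊕ 1 = 1.
A winning move leaves total XOR = 0, i.e. changes one component's Grundy value g to g ⊕ X where X is the current total.
Heap A: need g' = 0⊕1 = 1. Options: 13−4→G=2, 13−5→G=2, 13−6→G=1, 13−9→G=1. Hits: 2.
Heap B: need g' = 1⊕1 = 0. Options: 7−2→G=0, 7−3→G=2. Hits: 1.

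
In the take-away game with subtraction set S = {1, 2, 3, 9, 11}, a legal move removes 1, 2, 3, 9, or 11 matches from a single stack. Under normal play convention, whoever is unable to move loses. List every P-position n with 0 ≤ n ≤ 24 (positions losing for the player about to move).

0, 4, 8, 12, 16, 20, 24

G(0) = 0
G(1) = mex{0} = 1
G(2) = mex{1,0} = 2
G(3) = mex{2,1,0} = 3
G(4) = mex{3,2,1} = 0
G(5) = mex{0,3,2} = 1
G(6) = mex{1,0,3} = 2
G(7) = mex{2,1,0} = 3
G(8) = mex{3,2,1} = 0
G(9) = mex{0,3,2,0} = 1
G(10) = mex{1,0,3,1} = 2
G(11) = mex{2,1,0,2,0} = 3
G(12) = mex{3,2,1,3,1} = 0
G(13) = mex{0,3,2,0,2} = 1
G(14) = mex{1,0,3,1,3} = 2
G(15) = mex{2,1,0,2,0} = 3
G(16) = mex{3,2,1,3,1} = 0
G(17) = mex{0,3,2,0,2} = 1
G(18) = mex{1,0,3,1,3} = 2
G(19) = mex{2,1,0,2,0} = 3
G(20) = mex{3,2,1,3,1} = 0
G(21) = mex{0,3,2,0,2} = 1
G(22) = mex{1,0,3,1,3} = 2
G(23) = mex{2,1,0,2,0} = 3
G(24) = mex{3,2,1,3,1} = 0
P-positions are exactly the n with G(n) = 0.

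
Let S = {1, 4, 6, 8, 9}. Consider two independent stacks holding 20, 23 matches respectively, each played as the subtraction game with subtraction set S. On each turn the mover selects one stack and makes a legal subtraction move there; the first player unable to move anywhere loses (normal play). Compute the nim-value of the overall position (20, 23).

0

All stacks use S = {1, 4, 6, 8, 9}:
n :  0  1  2  3  4  5  6  7  8  9 10 11 12 13 14 15 16 17 18 19 20 21 22 23
G :  0  1  0  1  2  0  1  0  1  2  3  2  0  1  2  3  2  0  1  0  1  2  0  1
Stack A: G(20) = 1.
Stack B: G(23) = 1.
Combined Grundy value = 1 ⊕ 1 = 0.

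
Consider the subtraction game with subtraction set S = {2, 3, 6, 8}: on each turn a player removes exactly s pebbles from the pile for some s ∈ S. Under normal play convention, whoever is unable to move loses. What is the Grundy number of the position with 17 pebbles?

n :  0  1  2  3  4  5  6  7  8  9 10 11 12 13 14 15 16 17
G :  0  0  1  1  2  0  3  1  2  2  0  3  1  2  0  0  1  1

1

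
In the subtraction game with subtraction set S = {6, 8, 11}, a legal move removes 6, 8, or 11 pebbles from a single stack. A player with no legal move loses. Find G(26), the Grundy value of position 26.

1

n :  0  1  2  3  4  5  6  7  8  9 10 11 12 13 14 15 16 17 18 19 20 21 22 23 24 25 26
G :  0  0  0  0  0  0  1  1  1  1  1  1  2  2  2  2  2  0  0  0  0  0  0  1  1  1  1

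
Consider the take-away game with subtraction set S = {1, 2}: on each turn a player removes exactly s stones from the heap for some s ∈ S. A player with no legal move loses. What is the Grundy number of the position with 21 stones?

G(0) = 0
G(1) = mex{0} = 1
G(2) = mex{1,0} = 2
G(3) = mex{2,1} = 0
G(4) = mex{0,2} = 1
G(5) = mex{1,0} = 2
G(6) = mex{2,1} = 0
G(7) = mex{0,2} = 1
G(8) = mex{1,0} = 2
G(9) = mex{2,1} = 0
G(10) = mex{0,2} = 1
G(11) = mex{1,0} = 2
G(12) = mex{2,1} = 0
G(13) = mex{0,2} = 1
G(14) = mex{1,0} = 2
G(15) = mex{2,1} = 0
G(16) = mex{0,2} = 1
G(17) = mex{1,0} = 2
G(18) = mex{2,1} = 0
G(19) = mex{0,2} = 1
G(20) = mex{1,0} = 2
G(21) = mex{2,1} = 0

0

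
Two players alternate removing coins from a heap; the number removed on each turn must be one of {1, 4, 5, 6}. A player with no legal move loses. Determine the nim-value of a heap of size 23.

n :  0  1  2  3  4  5  6  7  8  9 10 11 12 13 14 15 16 17 18 19 20 21 22 23
G :  0  1  0  1  2  3  2  3  4  0  1  0  1  2  3  2  3  4  0  1  0  1  2  3

3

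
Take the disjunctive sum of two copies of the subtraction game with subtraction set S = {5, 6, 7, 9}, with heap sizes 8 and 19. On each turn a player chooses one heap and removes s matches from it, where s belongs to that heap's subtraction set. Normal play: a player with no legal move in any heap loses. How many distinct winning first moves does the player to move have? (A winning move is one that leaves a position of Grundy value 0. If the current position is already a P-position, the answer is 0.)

0

All heaps use S = {5, 6, 7, 9}:
G(0) = 0
G(1) = mex{} = 0
G(2) = mex{} = 0
G(3) = mex{} = 0
G(4) = mex{} = 0
G(5) = mex{0} = 1
G(6) = mex{0,0} = 1
G(7) = mex{0,0,0} = 1
G(8) = mex{0,0,0} = 1
G(9) = mex{0,0,0,0} = 1
G(10) = mex{1,0,0,0} = 2
G(11) = mex{1,1,0,0} = 2
G(12) = mex{1,1,1,0} = 2
G(13) = mex{1,1,1,0} = 2
G(14) = mex{1,1,1,1} = 0
G(15) = mex{2,1,1,1} = 0
G(16) = mex{2,2,1,1} = 0
G(17) = mex{2,2,2,1} = 0
G(18) = mex{2,2,2,1} = 0
G(19) = mex{0,2,2,2} = 1
Heap A: G(8) = 1.
Heap B: G(19) = 1.
Combined Grundy value = 1 ⊕ 1 = 0.
A winning move leaves total XOR = 0, i.e. changes one component's Grundy value g to g ⊕ X where X is the current total.
Heap A: target g' = 1⊕0 = 1, but every legal move changes the Grundy value (mex property), so 0 moves.
Heap B: target g' = 1⊕0 = 1, but every legal move changes the Grundy value (mex property), so 0 moves.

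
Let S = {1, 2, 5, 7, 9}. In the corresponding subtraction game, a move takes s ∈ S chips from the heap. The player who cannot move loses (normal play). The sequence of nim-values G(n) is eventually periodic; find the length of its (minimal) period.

14

G(0) = 0
G(1) = mex{0} = 1
G(2) = mex{1,0} = 2
G(3) = mex{2,1} = 0
G(4) = mex{0,2} = 1
G(5) = mex{1,0,0} = 2
G(6) = mex{2,1,1} = 0
G(7) = mex{0,2,2,0} = 1
G(8) = mex{1,0,0,1} = 2
G(9) = mex{2,1,1,2,0} = 3
G(10) = mex{3,2,2,0,1} = 4
G(11) = mex{4,3,0,1,2} = 5
G(12) = mex{5,4,1,2,0} = 3
G(13) = mex{3,5,2,0,1} = 4
G(14) = mex{4,3,3,1,2} = 0
G(15) = mex{0,4,4,2,0} = 1
G(16) = mex{1,0,5,3,1} = 2
G(17) = mex{2,1,3,4,2} = 0
G(18) = mex{0,2,4,5,3} = 1
G(19) = mex{1,0,0,3,4} = 2
G(20) = mex{2,1,1,4,5} = 0
G(21) = mex{0,2,2,0,3} = 1
G(22) = mex{1,0,0,1,4} = 2
G(23) = mex{2,1,1,2,0} = 3
G(24) = mex{3,2,2,0,1} = 4
G(25) = mex{4,3,0,1,2} = 5
G(26) = mex{5,4,1,2,0} = 3
G(27) = mex{3,5,2,0,1} = 4
G(28) = mex{4,3,3,1,2} = 0
G(29) = mex{0,4,4,2,0} = 1
G(n+14) = G(n) holds for n = 0,…,8 (a full window of length max(S) = 9), so the sequence is purely periodic with period 14.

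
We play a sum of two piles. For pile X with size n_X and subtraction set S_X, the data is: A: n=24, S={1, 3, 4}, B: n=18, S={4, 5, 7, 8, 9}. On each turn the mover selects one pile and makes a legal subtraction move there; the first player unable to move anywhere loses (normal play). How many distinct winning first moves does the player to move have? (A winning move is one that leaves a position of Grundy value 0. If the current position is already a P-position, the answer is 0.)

0

Pile A, S = {1, 3, 4}:
n :  0  1  2  3  4  5  6  7  8  9 10 11 12 13 14 15 16 17 18 19 20 21 22 23 24
G :  0  1  0  1  2  3  2  0  1  0  1  2  3  2  0  1  0  1  2  3  2  0  1  0  1
G_A(24) = 1.
Pile B, S = {4, 5, 7, 8, 9}:
n :  0  1  2  3  4  5  6  7  8  9 10 11 12 13 14 15 16 17 18
G :  0  0  0  0  1  1  1  1  2  2  2  2  3  0  0  0  0  1  1
G_B(18) = 1.
Combined Grundy value = 1 ⊕ 1 = 0.
A winning move leaves total XOR = 0, i.e. changes one component's Grundy value g to g ⊕ X where X is the current total.
Pile A: target g' = 1⊕0 = 1, but every legal move changes the Grundy value (mex property), so 0 moves.
Pile B: target g' = 1⊕0 = 1, but every legal move changes the Grundy value (mex property), so 0 moves.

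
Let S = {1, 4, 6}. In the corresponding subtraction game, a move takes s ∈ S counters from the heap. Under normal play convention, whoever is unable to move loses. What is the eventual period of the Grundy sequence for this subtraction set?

n :  0  1  2  3  4  5  6  7  8  9 10 11 12 13 14
G :  0  1  0  1  2  0  1  0  1  2  0  1  0  1  2
G(n+5) = G(n) holds for n = 0,…,5 (a full window of length max(S) = 6), so the sequence is purely periodic with period 5.

5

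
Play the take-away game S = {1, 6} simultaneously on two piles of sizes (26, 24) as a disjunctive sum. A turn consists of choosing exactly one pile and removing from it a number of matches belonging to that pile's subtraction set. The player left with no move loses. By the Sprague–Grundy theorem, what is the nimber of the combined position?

0

All piles use S = {1, 6}:
n :  0  1  2  3  4  5  6  7  8  9 10 11 12 13 14 15 16 17 18 19 20 21 22 23 24 25 26
G :  0  1  0  1  0  1  2  0  1  0  1  0  1  2  0  1  0  1  0  1  2  0  1  0  1  0  1
Pile A: G(26) = 1.
Pile B: G(24) = 1.
Combined Grundy value = 1 ⊕ 1 = 0.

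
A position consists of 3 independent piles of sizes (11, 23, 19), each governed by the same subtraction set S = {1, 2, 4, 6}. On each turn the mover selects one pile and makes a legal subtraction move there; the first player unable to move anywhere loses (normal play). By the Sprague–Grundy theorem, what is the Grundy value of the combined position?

All piles use S = {1, 2, 4, 6}:
G(0) = 0
G(1) = mex{0} = 1
G(2) = mex{1,0} = 2
G(3) = mex{2,1} = 0
G(4) = mex{0,2,0} = 1
G(5) = mex{1,0,1} = 2
G(6) = mex{2,1,2,0} = 3
G(7) = mex{3,2,0,1} = 4
G(8) = mex{4,3,1,2} = 0
G(9) = mex{0,4,2,0} = 1
G(10) = mex{1,0,3,1} = 2
G(11) = mex{2,1,4,2} = 0
G(12) = mex{0,2,0,3} = 1
G(13) = mex{1,0,1,4} = 2
G(14) = mex{2,1,2,0} = 3
G(15) = mex{3,2,0,1} = 4
G(16) = mex{4,3,1,2} = 0
G(17) = mex{0,4,2,0} = 1
G(18) = mex{1,0,3,1} = 2
G(19) = mex{2,1,4,2} = 0
G(20) = mex{0,2,0,3} = 1
G(21) = mex{1,0,1,4} = 2
G(22) = mex{2,1,2,0} = 3
G(23) = mex{3,2,0,1} = 4
Pile A: G(11) = 0.
Pile B: G(23) = 4.
Pile C: G(19) = 0.
Combined Grundy value = 0 ⊕ 4 ⊕ 0 = 4.

4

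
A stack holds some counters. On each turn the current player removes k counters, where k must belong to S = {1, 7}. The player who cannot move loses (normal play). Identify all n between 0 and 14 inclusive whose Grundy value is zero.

0, 2, 4, 6, 8, 10, 12, 14

n :  0  1  2  3  4  5  6  7  8  9 10 11 12 13 14
G :  0  1  0  1  0  1  0  1  0  1  0  1  0  1  0
P-positions are exactly the n with G(n) = 0.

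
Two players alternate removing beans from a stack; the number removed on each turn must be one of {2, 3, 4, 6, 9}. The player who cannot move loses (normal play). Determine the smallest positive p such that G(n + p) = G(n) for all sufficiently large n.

n :  0  1  2  3  4  5  6  7  8  9 10 11 12 13 14 15 16 17 18 19 20 21 22 23 24 25 26 27
G :  0  0  1  1  2  2  3  3  0  4  1  5  2  0  3  1  4  2  0  3  1  4  2  0  3  1  4  2
From n = 12 onward G(n+5) = G(n); since this holds over max(S) = 9 consecutive positions the period is 5 (pre-period 12).

5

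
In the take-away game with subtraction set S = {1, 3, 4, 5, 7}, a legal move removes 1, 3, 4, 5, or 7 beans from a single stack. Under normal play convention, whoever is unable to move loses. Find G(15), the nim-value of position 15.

3

G(0) = 0
G(1) = mex{0} = 1
G(2) = mex{1} = 0
G(3) = mex{0,0} = 1
G(4) = mex{1,1,0} = 2
G(5) = mex{2,0,1,0} = 3
G(6) = mex{3,1,0,1} = 2
G(7) = mex{2,2,1,0,0} = 3
G(8) = mex{3,3,2,1,1} = 0
G(9) = mex{0,2,3,2,0} = 1
G(10) = mex{1,3,2,3,1} = 0
G(11) = mex{0,0,3,2,2} = 1
G(12) = mex{1,1,0,3,3} = 2
G(13) = mex{2,0,1,0,2} = 3
G(14) = mex{3,1,0,1,3} = 2
G(15) = mex{2,2,1,0,0} = 3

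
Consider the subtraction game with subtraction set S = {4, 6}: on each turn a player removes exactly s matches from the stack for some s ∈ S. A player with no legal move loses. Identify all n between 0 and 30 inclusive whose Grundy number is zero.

n :  0  1  2  3  4  5  6  7  8  9 10 11 12 13 14 15 16 17 18 19 20 21 22 23 24 25 26 27 28 29 30
G :  0  0  0  0  1  1  1  1  2  2  0  0  0  0  1  1  1  1  2  2  0  0  0  0  1  1  1  1  2  2  0
P-positions are exactly the n with G(n) = 0.

0, 1, 2, 3, 10, 11, 12, 13, 20, 21, 22, 23, 30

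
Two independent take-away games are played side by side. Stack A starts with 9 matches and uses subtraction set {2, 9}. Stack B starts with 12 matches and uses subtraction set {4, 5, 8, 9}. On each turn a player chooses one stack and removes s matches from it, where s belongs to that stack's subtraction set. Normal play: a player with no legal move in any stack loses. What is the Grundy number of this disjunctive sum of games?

1

Stack A, S = {2, 9}:
G(0) = 0
G(1) = mex{} = 0
G(2) = mex{0} = 1
G(3) = mex{0} = 1
G(4) = mex{1} = 0
G(5) = mex{1} = 0
G(6) = mex{0} = 1
G(7) = mex{0} = 1
G(8) = mex{1} = 0
G(9) = mex{1,0} = 2
G_A(9) = 2.
Stack B, S = {4, 5, 8, 9}:
n :  0  1  2  3  4  5  6  7  8  9 10 11 12
G :  0  0  0  0  1  1  1  1  2  2  2  2  3
G_B(12) = 3.
Combined Grundy value = 2 ⊕ 3 = 1.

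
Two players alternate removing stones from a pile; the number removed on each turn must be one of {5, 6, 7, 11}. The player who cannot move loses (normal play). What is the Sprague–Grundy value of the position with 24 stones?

1

n :  0  1  2  3  4  5  6  7  8  9 10 11 12 13 14 15 16 17 18 19 20 21 22 23 24
G :  0  0  0  0  0  1  1  1  1  1  2  2  2  2  2  3  0  0  0  0  0  1  1  1  1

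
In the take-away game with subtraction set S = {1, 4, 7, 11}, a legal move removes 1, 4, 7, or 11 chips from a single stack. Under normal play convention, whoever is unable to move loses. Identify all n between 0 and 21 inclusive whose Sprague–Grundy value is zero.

G(0) = 0
G(1) = mex{0} = 1
G(2) = mex{1} = 0
G(3) = mex{0} = 1
G(4) = mex{1,0} = 2
G(5) = mex{2,1} = 0
G(6) = mex{0,0} = 1
G(7) = mex{1,1,0} = 2
G(8) = mex{2,2,1} = 0
G(9) = mex{0,0,0} = 1
G(10) = mex{1,1,1} = 0
G(11) = mex{0,2,2,0} = 1
G(12) = mex{1,0,0,1} = 2
G(13) = mex{2,1,1,0} = 3
G(14) = mex{3,0,2,1} = 4
G(15) = mex{4,1,0,2} = 3
G(16) = mex{3,2,1,0} = 4
G(17) = mex{4,3,0,1} = 2
G(18) = mex{2,4,1,2} = 0
G(19) = mex{0,3,2,0} = 1
G(20) = mex{1,4,3,1} = 0
G(21) = mex{0,2,4,0} = 1
P-positions are exactly the n with G(n) = 0.

0, 2, 5, 8, 10, 18, 20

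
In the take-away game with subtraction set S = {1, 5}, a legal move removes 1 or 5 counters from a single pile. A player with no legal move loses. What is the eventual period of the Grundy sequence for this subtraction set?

G(0) = 0
G(1) = mex{0} = 1
G(2) = mex{1} = 0
G(3) = mex{0} = 1
G(4) = mex{1} = 0
G(5) = mex{0,0} = 1
G(6) = mex{1,1} = 0
G(7) = mex{0,0} = 1
G(8) = mex{1,1} = 0
G(9) = mex{0,0} = 1
G(10) = mex{1,1} = 0
G(11) = mex{0,0} = 1
G(12) = mex{1,1} = 0
G(13) = mex{0,0} = 1
G(14) = mex{1,1} = 0
G(n+2) = G(n) holds for n = 0,…,4 (a full window of length max(S) = 5), so the sequence is purely periodic with period 2.

2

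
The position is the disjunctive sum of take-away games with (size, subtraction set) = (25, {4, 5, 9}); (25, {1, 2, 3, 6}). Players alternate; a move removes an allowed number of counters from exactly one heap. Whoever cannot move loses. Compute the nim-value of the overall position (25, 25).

2

Heap A, S = {4, 5, 9}:
n :  0  1  2  3  4  5  6  7  8  9 10 11 12 13 14 15 16 17 18 19 20 21 22 23 24 25
G :  0  0  0  0  1  1  1  1  2  2  2  2  3  0  0  0  0  1  1  1  1  2  2  2  2  3
G_A(25) = 3.
Heap B, S = {1, 2, 3, 6}:
n :  0  1  2  3  4  5  6  7  8  9 10 11 12 13 14 15 16 17 18 19 20 21 22 23 24 25
G :  0  1  2  3  0  1  2  3  0  1  2  3  0  1  2  3  0  1  2  3  0  1  2  3  0  1
G_B(25) = 1.
Combined Grundy value = 3 ⊕ 1 = 2.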